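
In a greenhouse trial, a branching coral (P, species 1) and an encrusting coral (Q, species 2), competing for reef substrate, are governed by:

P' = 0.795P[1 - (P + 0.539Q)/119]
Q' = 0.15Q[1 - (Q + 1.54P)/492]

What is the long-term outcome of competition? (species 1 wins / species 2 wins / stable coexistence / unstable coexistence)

species 2 excludes species 1

Compare the nullcline intercepts: K1/α12 = 119/0.539 = 221 < K2 = 492; K2/α21 = 492/1.54 = 319 > K1 = 119.
Since the inequalities point opposite ways, species 2 can invade but species 1 cannot.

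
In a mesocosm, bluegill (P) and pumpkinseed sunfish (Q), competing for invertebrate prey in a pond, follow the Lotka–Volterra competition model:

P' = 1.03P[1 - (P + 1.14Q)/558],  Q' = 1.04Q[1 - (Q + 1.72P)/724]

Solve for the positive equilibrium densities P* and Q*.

Setting both brackets to zero gives the nullclines P + 1.14Q = 558 and 1.72P + Q = 724.
Substituting Q = 724 - 1.72P into the first: P(1 - 1.14·1.72) = 558 - 1.14·724.
So P* = -267/-0.961 = 278, and then Q* = 724 - 1.72·278 = 245.

P* ≈ 278, Q* ≈ 245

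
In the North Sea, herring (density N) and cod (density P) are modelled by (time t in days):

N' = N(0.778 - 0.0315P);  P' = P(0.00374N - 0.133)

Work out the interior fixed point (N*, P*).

Set dP/dt = 0 with P > 0: 0.00374N - 0.133 = 0, so N* = 0.133/0.00374 = 35.6.
Set dN/dt = 0 with N > 0: 0.778 - 0.0315P = 0, so P* = 0.778/0.0315 = 24.7.

N* ≈ 35.6, P* ≈ 24.7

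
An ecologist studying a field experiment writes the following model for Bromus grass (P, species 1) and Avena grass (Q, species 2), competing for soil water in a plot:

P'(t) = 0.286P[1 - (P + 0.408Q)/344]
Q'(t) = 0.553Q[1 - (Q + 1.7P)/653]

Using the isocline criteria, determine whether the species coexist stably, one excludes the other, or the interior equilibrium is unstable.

Compare the nullcline intercepts: K1/α12 = 344/0.408 = 843 > K2 = 653; K2/α21 = 653/1.7 = 384 > K1 = 344.
Since both inequalities hold, each species can invade when rare, so the interior equilibrium is stable.

stable coexistence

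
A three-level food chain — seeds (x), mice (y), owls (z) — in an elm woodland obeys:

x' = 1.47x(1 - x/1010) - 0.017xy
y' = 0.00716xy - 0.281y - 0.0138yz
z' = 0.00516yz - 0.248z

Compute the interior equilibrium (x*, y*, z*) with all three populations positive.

From dz/dt = 0: 0.00516y* = 0.248, so y* = 48.1.
From dx/dt = 0: 1.47(1 - x*/1010) = 0.017·48.1, giving x* = 1010·(1 - 0.556) = 449.
From dy/dt = 0: 0.00716·449 - 0.281 = 0.0138z*, so z* = 2.93/0.0138 = 212.

x* ≈ 449, y* ≈ 48.1, z* ≈ 212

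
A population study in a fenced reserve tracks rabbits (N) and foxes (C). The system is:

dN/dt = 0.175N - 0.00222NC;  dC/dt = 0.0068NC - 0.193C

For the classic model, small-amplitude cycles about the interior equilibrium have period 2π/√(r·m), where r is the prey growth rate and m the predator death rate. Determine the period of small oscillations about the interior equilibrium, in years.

T ≈ 34.2 years

Here r = 0.175 and m = 0.193, so r·m = 0.0338.
ω = √0.0338 = 0.184 per year, hence T = 2π/ω ≈ 34.2 years.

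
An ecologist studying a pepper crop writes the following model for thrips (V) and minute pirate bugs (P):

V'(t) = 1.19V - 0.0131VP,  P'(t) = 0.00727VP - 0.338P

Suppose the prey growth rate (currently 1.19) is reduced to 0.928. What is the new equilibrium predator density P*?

At the interior fixed point, setting dV/dt = 0 with V > 0 fixes P* = (prey growth rate)/(VP coefficient) — independent of the other coefficients.
With the change, P* = 0.928/0.0131 = 70.8; it falls from 90.8.

P* ≈ 70.8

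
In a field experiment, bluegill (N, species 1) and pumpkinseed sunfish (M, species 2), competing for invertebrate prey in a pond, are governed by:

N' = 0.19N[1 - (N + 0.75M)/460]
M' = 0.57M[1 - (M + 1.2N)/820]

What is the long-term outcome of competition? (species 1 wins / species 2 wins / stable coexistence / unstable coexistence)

Compare the nullcline intercepts: K1/α12 = 460/0.75 = 613 < K2 = 820; K2/α21 = 820/1.2 = 683 > K1 = 460.
Since the inequalities point opposite ways, species 2 can invade but species 1 cannot.

species 2 excludes species 1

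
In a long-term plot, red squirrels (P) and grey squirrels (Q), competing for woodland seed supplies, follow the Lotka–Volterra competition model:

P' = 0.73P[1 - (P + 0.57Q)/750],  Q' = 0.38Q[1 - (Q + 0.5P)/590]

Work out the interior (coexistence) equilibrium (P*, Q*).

P* ≈ 579, Q* ≈ 301

Setting both brackets to zero gives the nullclines P + 0.57Q = 750 and 0.5P + Q = 590.
Substituting Q = 590 - 0.5P into the first: P(1 - 0.57·0.5) = 750 - 0.57·590.
So P* = 414/0.715 = 579, and then Q* = 590 - 0.5·579 = 301.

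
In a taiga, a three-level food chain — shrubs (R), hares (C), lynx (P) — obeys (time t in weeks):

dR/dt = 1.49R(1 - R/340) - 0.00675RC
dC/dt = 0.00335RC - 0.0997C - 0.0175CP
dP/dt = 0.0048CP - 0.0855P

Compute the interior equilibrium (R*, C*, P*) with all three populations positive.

From dP/dt = 0: 0.0048C* = 0.0855, so C* = 17.8.
From dR/dt = 0: 1.49(1 - R*/340) = 0.00675·17.8, giving R* = 340·(1 - 0.0807) = 313.
From dC/dt = 0: 0.00335·313 - 0.0997 = 0.0175P*, so P* = 0.947/0.0175 = 54.1.

R* ≈ 313, C* ≈ 17.8, P* ≈ 54.1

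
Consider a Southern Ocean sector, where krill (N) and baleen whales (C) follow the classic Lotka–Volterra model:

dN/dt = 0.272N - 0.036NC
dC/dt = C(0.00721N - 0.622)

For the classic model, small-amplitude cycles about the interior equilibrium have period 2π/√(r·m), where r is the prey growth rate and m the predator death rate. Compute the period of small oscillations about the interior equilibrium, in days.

T ≈ 15.3 days

Here r = 0.272 and m = 0.622, so r·m = 0.169.
ω = √0.169 = 0.411 per day, hence T = 2π/ω ≈ 15.3 days.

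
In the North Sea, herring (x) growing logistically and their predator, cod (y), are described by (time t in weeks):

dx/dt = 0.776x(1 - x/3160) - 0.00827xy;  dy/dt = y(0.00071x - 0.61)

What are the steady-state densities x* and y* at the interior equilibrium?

From dy/dt = 0 with y > 0: 0.00071x* = 0.61, so x* = 859.
Substitute into dx/dt = 0: 0.776(1 - 859/3160) = 0.00827y*.
The bracket is 0.728, giving y* = 0.565/0.00827 = 68.3.

x* ≈ 859, y* ≈ 68.3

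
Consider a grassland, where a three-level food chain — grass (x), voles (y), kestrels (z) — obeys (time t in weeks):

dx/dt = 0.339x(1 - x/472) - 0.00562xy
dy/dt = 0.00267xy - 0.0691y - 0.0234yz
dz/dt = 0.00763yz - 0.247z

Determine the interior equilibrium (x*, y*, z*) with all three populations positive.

From dz/dt = 0: 0.00763y* = 0.247, so y* = 32.4.
From dx/dt = 0: 0.339(1 - x*/472) = 0.00562·32.4, giving x* = 472·(1 - 0.537) = 219.
From dy/dt = 0: 0.00267·219 - 0.0691 = 0.0234z*, so z* = 0.515/0.0234 = 22.

x* ≈ 219, y* ≈ 32.4, z* ≈ 22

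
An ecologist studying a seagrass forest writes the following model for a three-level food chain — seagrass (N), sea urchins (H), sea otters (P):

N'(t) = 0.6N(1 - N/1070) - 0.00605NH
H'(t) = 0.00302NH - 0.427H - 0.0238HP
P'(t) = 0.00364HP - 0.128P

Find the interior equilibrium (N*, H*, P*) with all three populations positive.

N* ≈ 691, H* ≈ 35.2, P* ≈ 69.7

From dP/dt = 0: 0.00364H* = 0.128, so H* = 35.2.
From dN/dt = 0: 0.6(1 - N*/1070) = 0.00605·35.2, giving N* = 1070·(1 - 0.355) = 691.
From dH/dt = 0: 0.00302·691 - 0.427 = 0.0238P*, so P* = 1.66/0.0238 = 69.7.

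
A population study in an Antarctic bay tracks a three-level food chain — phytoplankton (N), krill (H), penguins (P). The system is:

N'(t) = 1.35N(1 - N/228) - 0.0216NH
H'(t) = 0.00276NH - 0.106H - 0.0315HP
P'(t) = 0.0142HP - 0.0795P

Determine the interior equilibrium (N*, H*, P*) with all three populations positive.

From dP/dt = 0: 0.0142H* = 0.0795, so H* = 5.6.
From dN/dt = 0: 1.35(1 - N*/228) = 0.0216·5.6, giving N* = 228·(1 - 0.0896) = 208.
From dH/dt = 0: 0.00276·208 - 0.106 = 0.0315P*, so P* = 0.467/0.0315 = 14.8.

N* ≈ 208, H* ≈ 5.6, P* ≈ 14.8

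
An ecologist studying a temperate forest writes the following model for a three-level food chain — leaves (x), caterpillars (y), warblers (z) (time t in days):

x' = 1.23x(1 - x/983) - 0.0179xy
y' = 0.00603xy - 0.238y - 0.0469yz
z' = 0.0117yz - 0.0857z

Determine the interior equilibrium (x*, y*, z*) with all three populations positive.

From dz/dt = 0: 0.0117y* = 0.0857, so y* = 7.32.
From dx/dt = 0: 1.23(1 - x*/983) = 0.0179·7.32, giving x* = 983·(1 - 0.107) = 878.
From dy/dt = 0: 0.00603·878 - 0.238 = 0.0469z*, so z* = 5.06/0.0469 = 108.

x* ≈ 878, y* ≈ 7.32, z* ≈ 108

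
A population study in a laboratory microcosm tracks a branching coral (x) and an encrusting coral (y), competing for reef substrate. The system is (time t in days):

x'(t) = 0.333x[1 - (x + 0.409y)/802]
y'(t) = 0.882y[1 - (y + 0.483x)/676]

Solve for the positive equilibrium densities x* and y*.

x* ≈ 655, y* ≈ 360

Setting both brackets to zero gives the nullclines x + 0.409y = 802 and 0.483x + y = 676.
Substituting y = 676 - 0.483x into the first: x(1 - 0.409·0.483) = 802 - 0.409·676.
So x* = 526/0.802 = 655, and then y* = 676 - 0.483·655 = 360.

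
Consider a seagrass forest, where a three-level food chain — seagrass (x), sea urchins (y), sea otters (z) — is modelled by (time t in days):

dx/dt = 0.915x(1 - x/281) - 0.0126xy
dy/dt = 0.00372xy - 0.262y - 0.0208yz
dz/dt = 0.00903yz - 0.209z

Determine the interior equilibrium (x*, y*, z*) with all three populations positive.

x* ≈ 191, y* ≈ 23.1, z* ≈ 21.6

From dz/dt = 0: 0.00903y* = 0.209, so y* = 23.1.
From dx/dt = 0: 0.915(1 - x*/281) = 0.0126·23.1, giving x* = 281·(1 - 0.319) = 191.
From dy/dt = 0: 0.00372·191 - 0.262 = 0.0208z*, so z* = 0.45/0.0208 = 21.6.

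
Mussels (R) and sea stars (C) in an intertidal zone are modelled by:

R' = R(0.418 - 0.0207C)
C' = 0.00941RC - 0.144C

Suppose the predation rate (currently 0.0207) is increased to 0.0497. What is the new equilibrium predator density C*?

At the interior fixed point, setting dR/dt = 0 with R > 0 fixes C* = (prey growth rate)/(RC coefficient) — independent of the other coefficients.
With the change, C* = 0.418/0.0497 = 8.41; it falls from 20.2.

C* ≈ 8.41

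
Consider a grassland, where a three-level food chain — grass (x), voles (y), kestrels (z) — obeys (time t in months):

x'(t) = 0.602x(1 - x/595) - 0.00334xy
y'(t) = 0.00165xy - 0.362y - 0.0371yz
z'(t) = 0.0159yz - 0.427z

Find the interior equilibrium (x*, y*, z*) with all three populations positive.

x* ≈ 506, y* ≈ 26.9, z* ≈ 12.8

From dz/dt = 0: 0.0159y* = 0.427, so y* = 26.9.
From dx/dt = 0: 0.602(1 - x*/595) = 0.00334·26.9, giving x* = 595·(1 - 0.149) = 506.
From dy/dt = 0: 0.00165·506 - 0.362 = 0.0371z*, so z* = 0.473/0.0371 = 12.8.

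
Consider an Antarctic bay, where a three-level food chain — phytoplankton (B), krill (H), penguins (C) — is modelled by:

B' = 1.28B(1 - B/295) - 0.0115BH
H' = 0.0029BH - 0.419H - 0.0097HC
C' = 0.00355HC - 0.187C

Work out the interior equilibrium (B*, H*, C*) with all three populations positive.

From dC/dt = 0: 0.00355H* = 0.187, so H* = 52.7.
From dB/dt = 0: 1.28(1 - B*/295) = 0.0115·52.7, giving B* = 295·(1 - 0.473) = 155.
From dH/dt = 0: 0.0029·155 - 0.419 = 0.0097C*, so C* = 0.0316/0.0097 = 3.26.

B* ≈ 155, H* ≈ 52.7, C* ≈ 3.26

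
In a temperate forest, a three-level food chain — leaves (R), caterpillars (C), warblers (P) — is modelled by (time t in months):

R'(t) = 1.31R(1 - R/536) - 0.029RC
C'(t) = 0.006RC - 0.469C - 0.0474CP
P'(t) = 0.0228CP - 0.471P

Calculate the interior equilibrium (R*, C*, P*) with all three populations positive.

R* ≈ 291, C* ≈ 20.7, P* ≈ 26.9

From dP/dt = 0: 0.0228C* = 0.471, so C* = 20.7.
From dR/dt = 0: 1.31(1 - R*/536) = 0.029·20.7, giving R* = 536·(1 - 0.457) = 291.
From dC/dt = 0: 0.006·291 - 0.469 = 0.0474P*, so P* = 1.28/0.0474 = 26.9.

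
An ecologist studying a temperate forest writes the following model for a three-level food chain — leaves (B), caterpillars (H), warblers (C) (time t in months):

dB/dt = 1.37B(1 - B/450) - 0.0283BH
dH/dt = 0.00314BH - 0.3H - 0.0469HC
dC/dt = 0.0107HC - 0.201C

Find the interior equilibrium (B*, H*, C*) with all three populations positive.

From dC/dt = 0: 0.0107H* = 0.201, so H* = 18.8.
From dB/dt = 0: 1.37(1 - B*/450) = 0.0283·18.8, giving B* = 450·(1 - 0.388) = 275.
From dH/dt = 0: 0.00314·275 - 0.3 = 0.0469C*, so C* = 0.565/0.0469 = 12.

B* ≈ 275, H* ≈ 18.8, C* ≈ 12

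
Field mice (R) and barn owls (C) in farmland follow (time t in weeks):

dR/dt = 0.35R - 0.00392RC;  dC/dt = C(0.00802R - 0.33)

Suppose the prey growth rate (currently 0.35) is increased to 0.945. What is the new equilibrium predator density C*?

At the interior fixed point, setting dR/dt = 0 with R > 0 fixes C* = (prey growth rate)/(RC coefficient) — independent of the other coefficients.
With the change, C* = 0.945/0.00392 = 241; it rises from 89.3.

C* ≈ 241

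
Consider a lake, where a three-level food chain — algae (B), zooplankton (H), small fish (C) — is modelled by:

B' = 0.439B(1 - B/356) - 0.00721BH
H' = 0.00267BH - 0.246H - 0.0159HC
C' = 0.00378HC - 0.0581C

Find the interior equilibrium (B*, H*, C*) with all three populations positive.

From dC/dt = 0: 0.00378H* = 0.0581, so H* = 15.4.
From dB/dt = 0: 0.439(1 - B*/356) = 0.00721·15.4, giving B* = 356·(1 - 0.252) = 266.
From dH/dt = 0: 0.00267·266 - 0.246 = 0.0159C*, so C* = 0.465/0.0159 = 29.2.

B* ≈ 266, H* ≈ 15.4, C* ≈ 29.2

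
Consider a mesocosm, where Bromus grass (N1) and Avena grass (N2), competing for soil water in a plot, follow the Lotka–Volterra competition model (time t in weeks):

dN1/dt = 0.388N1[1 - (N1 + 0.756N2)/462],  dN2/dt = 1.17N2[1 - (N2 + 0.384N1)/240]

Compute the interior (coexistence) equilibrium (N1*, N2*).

N1* ≈ 395, N2* ≈ 88.2

Setting both brackets to zero gives the nullclines N1 + 0.756N2 = 462 and 0.384N1 + N2 = 240.
Substituting N2 = 240 - 0.384N1 into the first: N1(1 - 0.756·0.384) = 462 - 0.756·240.
So N1* = 281/0.71 = 395, and then N2* = 240 - 0.384·395 = 88.2.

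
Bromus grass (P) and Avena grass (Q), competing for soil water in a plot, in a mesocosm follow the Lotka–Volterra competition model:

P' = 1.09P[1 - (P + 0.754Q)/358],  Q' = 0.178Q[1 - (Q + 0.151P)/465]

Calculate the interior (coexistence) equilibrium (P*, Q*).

P* ≈ 8.34, Q* ≈ 464

Setting both brackets to zero gives the nullclines P + 0.754Q = 358 and 0.151P + Q = 465.
Substituting Q = 465 - 0.151P into the first: P(1 - 0.754·0.151) = 358 - 0.754·465.
So P* = 7.39/0.886 = 8.34, and then Q* = 465 - 0.151·8.34 = 464.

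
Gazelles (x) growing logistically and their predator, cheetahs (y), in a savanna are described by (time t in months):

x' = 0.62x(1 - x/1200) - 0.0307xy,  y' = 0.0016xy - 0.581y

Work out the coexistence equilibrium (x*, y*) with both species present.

From dy/dt = 0 with y > 0: 0.0016x* = 0.581, so x* = 363.
Substitute into dx/dt = 0: 0.62(1 - 363/1200) = 0.0307y*.
The bracket is 0.697, giving y* = 0.432/0.0307 = 14.1.

x* ≈ 363, y* ≈ 14.1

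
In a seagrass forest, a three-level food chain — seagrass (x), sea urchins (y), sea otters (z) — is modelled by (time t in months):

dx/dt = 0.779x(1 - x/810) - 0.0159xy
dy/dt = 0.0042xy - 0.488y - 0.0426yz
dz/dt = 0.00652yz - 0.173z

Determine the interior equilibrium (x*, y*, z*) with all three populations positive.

From dz/dt = 0: 0.00652y* = 0.173, so y* = 26.5.
From dx/dt = 0: 0.779(1 - x*/810) = 0.0159·26.5, giving x* = 810·(1 - 0.542) = 371.
From dy/dt = 0: 0.0042·371 - 0.488 = 0.0426z*, so z* = 1.07/0.0426 = 25.2.

x* ≈ 371, y* ≈ 26.5, z* ≈ 25.2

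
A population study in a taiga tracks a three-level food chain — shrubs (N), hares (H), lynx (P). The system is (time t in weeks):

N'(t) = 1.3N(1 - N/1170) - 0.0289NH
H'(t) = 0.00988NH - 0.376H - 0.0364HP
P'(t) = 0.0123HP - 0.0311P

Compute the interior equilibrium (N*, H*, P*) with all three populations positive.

From dP/dt = 0: 0.0123H* = 0.0311, so H* = 2.53.
From dN/dt = 0: 1.3(1 - N*/1170) = 0.0289·2.53, giving N* = 1170·(1 - 0.0562) = 1100.
From dH/dt = 0: 0.00988·1100 - 0.376 = 0.0364P*, so P* = 10.5/0.0364 = 289.

N* ≈ 1100, H* ≈ 2.53, P* ≈ 289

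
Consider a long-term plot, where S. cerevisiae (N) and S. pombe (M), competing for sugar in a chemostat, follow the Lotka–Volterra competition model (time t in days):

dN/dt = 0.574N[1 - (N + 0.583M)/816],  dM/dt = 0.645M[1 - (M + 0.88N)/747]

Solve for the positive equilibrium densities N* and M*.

Setting both brackets to zero gives the nullclines N + 0.583M = 816 and 0.88N + M = 747.
Substituting M = 747 - 0.88N into the first: N(1 - 0.583·0.88) = 816 - 0.583·747.
So N* = 380/0.487 = 781, and then M* = 747 - 0.88·781 = 59.4.

N* ≈ 781, M* ≈ 59.4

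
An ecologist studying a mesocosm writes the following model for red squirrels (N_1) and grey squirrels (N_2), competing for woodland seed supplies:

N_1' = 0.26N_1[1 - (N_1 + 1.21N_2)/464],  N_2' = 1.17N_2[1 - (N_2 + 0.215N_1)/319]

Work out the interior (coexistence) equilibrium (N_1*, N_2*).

Setting both brackets to zero gives the nullclines N_1 + 1.21N_2 = 464 and 0.215N_1 + N_2 = 319.
Substituting N_2 = 319 - 0.215N_1 into the first: N_1(1 - 1.21·0.215) = 464 - 1.21·319.
So N_1* = 78/0.74 = 105, and then N_2* = 319 - 0.215·105 = 296.

N_1* ≈ 105, N_2* ≈ 296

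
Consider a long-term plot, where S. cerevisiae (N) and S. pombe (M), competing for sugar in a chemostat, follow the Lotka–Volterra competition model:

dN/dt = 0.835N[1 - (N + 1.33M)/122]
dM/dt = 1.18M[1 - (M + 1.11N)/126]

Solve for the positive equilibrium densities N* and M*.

N* ≈ 95.7, M* ≈ 19.8

Setting both brackets to zero gives the nullclines N + 1.33M = 122 and 1.11N + M = 126.
Substituting M = 126 - 1.11N into the first: N(1 - 1.33·1.11) = 122 - 1.33·126.
So N* = -45.6/-0.476 = 95.7, and then M* = 126 - 1.11·95.7 = 19.8.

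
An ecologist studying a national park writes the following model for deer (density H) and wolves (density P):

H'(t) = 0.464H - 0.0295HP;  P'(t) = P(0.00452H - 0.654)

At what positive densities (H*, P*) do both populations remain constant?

H* ≈ 145, P* ≈ 15.7

Set dP/dt = 0 with P > 0: 0.00452H - 0.654 = 0, so H* = 0.654/0.00452 = 145.
Set dH/dt = 0 with H > 0: 0.464 - 0.0295P = 0, so P* = 0.464/0.0295 = 15.7.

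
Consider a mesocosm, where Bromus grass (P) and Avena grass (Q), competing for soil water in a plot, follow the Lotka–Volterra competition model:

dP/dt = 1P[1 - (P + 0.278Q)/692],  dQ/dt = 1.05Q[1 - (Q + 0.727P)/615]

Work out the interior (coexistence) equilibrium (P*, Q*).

P* ≈ 653, Q* ≈ 140

Setting both brackets to zero gives the nullclines P + 0.278Q = 692 and 0.727P + Q = 615.
Substituting Q = 615 - 0.727P into the first: P(1 - 0.278·0.727) = 692 - 0.278·615.
So P* = 521/0.798 = 653, and then Q* = 615 - 0.727·653 = 140.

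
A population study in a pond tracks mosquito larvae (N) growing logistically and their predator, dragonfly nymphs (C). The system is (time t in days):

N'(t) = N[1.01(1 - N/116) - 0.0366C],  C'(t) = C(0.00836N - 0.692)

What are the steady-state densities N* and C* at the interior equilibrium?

N* ≈ 82.8, C* ≈ 7.9

From dC/dt = 0 with C > 0: 0.00836N* = 0.692, so N* = 82.8.
Substitute into dN/dt = 0: 1.01(1 - 82.8/116) = 0.0366C*.
The bracket is 0.286, giving C* = 0.289/0.0366 = 7.9.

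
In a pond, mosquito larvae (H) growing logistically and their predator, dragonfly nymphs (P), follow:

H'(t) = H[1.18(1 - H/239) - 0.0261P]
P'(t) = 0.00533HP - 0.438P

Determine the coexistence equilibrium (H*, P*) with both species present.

H* ≈ 82.2, P* ≈ 29.7

From dP/dt = 0 with P > 0: 0.00533H* = 0.438, so H* = 82.2.
Substitute into dH/dt = 0: 1.18(1 - 82.2/239) = 0.0261P*.
The bracket is 0.656, giving P* = 0.774/0.0261 = 29.7.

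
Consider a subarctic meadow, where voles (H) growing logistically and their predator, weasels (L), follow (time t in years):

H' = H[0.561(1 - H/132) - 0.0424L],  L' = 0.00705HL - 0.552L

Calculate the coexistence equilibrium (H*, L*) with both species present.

From dL/dt = 0 with L > 0: 0.00705H* = 0.552, so H* = 78.3.
Substitute into dH/dt = 0: 0.561(1 - 78.3/132) = 0.0424L*.
The bracket is 0.407, giving L* = 0.228/0.0424 = 5.38.

H* ≈ 78.3, L* ≈ 5.38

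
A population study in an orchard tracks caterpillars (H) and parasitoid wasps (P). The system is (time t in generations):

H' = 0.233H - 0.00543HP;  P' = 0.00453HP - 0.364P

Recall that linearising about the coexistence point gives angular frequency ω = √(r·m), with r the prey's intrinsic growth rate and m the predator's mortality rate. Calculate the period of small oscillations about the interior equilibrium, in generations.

T ≈ 21.6 generations

Here r = 0.233 and m = 0.364, so r·m = 0.0848.
ω = √0.0848 = 0.291 per generation, hence T = 2π/ω ≈ 21.6 generations.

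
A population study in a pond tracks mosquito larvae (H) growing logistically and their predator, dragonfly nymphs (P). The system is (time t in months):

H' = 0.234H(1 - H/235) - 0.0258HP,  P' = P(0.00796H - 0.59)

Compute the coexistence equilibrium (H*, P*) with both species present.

From dP/dt = 0 with P > 0: 0.00796H* = 0.59, so H* = 74.1.
Substitute into dH/dt = 0: 0.234(1 - 74.1/235) = 0.0258P*.
The bracket is 0.685, giving P* = 0.16/0.0258 = 6.21.

H* ≈ 74.1, P* ≈ 6.21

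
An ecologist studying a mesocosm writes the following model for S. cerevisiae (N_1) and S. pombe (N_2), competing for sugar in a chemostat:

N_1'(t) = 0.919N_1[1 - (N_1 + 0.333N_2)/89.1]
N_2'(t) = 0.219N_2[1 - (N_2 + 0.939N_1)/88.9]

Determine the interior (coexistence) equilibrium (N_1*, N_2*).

Setting both brackets to zero gives the nullclines N_1 + 0.333N_2 = 89.1 and 0.939N_1 + N_2 = 88.9.
Substituting N_2 = 88.9 - 0.939N_1 into the first: N_1(1 - 0.333·0.939) = 89.1 - 0.333·88.9.
So N_1* = 59.5/0.687 = 86.6, and then N_2* = 88.9 - 0.939·86.6 = 7.62.

N_1* ≈ 86.6, N_2* ≈ 7.62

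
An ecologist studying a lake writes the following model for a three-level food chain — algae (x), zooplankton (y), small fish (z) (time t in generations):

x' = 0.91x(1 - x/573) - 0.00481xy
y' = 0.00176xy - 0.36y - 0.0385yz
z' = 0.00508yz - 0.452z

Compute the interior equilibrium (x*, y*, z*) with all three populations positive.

From dz/dt = 0: 0.00508y* = 0.452, so y* = 89.
From dx/dt = 0: 0.91(1 - x*/573) = 0.00481·89, giving x* = 573·(1 - 0.47) = 304.
From dy/dt = 0: 0.00176·304 - 0.36 = 0.0385z*, so z* = 0.174/0.0385 = 4.52.

x* ≈ 304, y* ≈ 89, z* ≈ 4.52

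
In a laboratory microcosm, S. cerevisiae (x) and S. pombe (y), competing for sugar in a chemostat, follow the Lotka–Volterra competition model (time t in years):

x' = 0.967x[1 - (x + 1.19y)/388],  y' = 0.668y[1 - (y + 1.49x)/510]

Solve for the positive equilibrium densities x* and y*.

x* ≈ 283, y* ≈ 88.1

Setting both brackets to zero gives the nullclines x + 1.19y = 388 and 1.49x + y = 510.
Substituting y = 510 - 1.49x into the first: x(1 - 1.19·1.49) = 388 - 1.19·510.
So x* = -219/-0.773 = 283, and then y* = 510 - 1.49·283 = 88.1.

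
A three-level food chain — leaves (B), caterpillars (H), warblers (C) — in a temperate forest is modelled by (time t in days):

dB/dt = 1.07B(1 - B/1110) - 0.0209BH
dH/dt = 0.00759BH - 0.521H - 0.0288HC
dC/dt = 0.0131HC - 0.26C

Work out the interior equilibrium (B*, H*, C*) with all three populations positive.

B* ≈ 680, H* ≈ 19.8, C* ≈ 161

From dC/dt = 0: 0.0131H* = 0.26, so H* = 19.8.
From dB/dt = 0: 1.07(1 - B*/1110) = 0.0209·19.8, giving B* = 1110·(1 - 0.388) = 680.
From dH/dt = 0: 0.00759·680 - 0.521 = 0.0288C*, so C* = 4.64/0.0288 = 161.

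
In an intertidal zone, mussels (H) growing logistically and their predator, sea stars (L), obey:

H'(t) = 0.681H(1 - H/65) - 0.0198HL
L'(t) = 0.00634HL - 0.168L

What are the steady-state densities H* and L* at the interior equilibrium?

From dL/dt = 0 with L > 0: 0.00634H* = 0.168, so H* = 26.5.
Substitute into dH/dt = 0: 0.681(1 - 26.5/65) = 0.0198L*.
The bracket is 0.592, giving L* = 0.403/0.0198 = 20.4.

H* ≈ 26.5, L* ≈ 20.4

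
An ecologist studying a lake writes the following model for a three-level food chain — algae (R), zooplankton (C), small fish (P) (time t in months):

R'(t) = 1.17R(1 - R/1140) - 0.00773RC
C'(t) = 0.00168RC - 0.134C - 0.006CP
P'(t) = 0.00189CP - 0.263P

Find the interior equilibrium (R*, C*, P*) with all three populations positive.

From dP/dt = 0: 0.00189C* = 0.263, so C* = 139.
From dR/dt = 0: 1.17(1 - R*/1140) = 0.00773·139, giving R* = 1140·(1 - 0.919) = 91.9.
From dC/dt = 0: 0.00168·91.9 - 0.134 = 0.006P*, so P* = 0.0204/0.006 = 3.41.

R* ≈ 91.9, C* ≈ 139, P* ≈ 3.41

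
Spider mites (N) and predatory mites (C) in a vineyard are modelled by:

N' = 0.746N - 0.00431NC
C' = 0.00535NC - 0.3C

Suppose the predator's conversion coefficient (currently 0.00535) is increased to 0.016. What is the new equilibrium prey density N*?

N* ≈ 18.8

At the interior fixed point, setting dC/dt = 0 with C > 0 fixes N* = (predator death rate)/(NC coefficient) — independent of the other coefficients.
With the change, N* = 0.3/0.016 = 18.8; it falls from 56.1.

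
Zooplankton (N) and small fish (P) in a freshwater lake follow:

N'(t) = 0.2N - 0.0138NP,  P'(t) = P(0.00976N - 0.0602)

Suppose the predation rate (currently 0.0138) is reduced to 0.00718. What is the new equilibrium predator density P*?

P* ≈ 27.9

At the interior fixed point, setting dN/dt = 0 with N > 0 fixes P* = (prey growth rate)/(NP coefficient) — independent of the other coefficients.
With the change, P* = 0.2/0.00718 = 27.9; it rises from 14.5.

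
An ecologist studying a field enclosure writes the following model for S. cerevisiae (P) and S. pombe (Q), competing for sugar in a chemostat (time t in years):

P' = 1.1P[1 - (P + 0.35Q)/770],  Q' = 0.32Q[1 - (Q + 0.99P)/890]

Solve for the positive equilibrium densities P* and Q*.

P* ≈ 702, Q* ≈ 195

Setting both brackets to zero gives the nullclines P + 0.35Q = 770 and 0.99P + Q = 890.
Substituting Q = 890 - 0.99P into the first: P(1 - 0.35·0.99) = 770 - 0.35·890.
So P* = 458/0.653 = 702, and then Q* = 890 - 0.99·702 = 195.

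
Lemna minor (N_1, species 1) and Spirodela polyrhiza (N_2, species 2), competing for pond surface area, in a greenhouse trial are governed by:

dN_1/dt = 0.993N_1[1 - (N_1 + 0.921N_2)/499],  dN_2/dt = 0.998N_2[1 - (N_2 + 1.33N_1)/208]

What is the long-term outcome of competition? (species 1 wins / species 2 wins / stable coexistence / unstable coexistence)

Compare the nullcline intercepts: K1/α12 = 499/0.921 = 542 > K2 = 208; K2/α21 = 208/1.33 = 156 < K1 = 499.
Since the inequalities point opposite ways, species 1 can invade but species 2 cannot.

species 1 excludes species 2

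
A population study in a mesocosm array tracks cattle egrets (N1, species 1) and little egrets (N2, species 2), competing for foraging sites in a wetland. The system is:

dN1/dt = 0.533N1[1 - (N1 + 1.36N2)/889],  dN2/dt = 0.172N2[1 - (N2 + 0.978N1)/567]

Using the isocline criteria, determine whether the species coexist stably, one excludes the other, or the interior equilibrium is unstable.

species 1 excludes species 2

Compare the nullcline intercepts: K1/α12 = 889/1.36 = 654 > K2 = 567; K2/α21 = 567/0.978 = 580 < K1 = 889.
Since the inequalities point opposite ways, species 1 can invade but species 2 cannot.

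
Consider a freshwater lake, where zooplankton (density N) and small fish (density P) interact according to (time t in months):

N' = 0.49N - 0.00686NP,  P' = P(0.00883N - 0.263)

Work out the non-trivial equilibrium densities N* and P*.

Set dP/dt = 0 with P > 0: 0.00883N - 0.263 = 0, so N* = 0.263/0.00883 = 29.8.
Set dN/dt = 0 with N > 0: 0.49 - 0.00686P = 0, so P* = 0.49/0.00686 = 71.4.

N* ≈ 29.8, P* ≈ 71.4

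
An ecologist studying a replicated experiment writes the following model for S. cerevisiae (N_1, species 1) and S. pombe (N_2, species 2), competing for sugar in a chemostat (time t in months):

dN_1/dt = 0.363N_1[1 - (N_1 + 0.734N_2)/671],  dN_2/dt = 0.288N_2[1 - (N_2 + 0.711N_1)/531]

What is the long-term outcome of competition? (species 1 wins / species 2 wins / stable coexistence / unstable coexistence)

Compare the nullcline intercepts: K1/α12 = 671/0.734 = 914 > K2 = 531; K2/α21 = 531/0.711 = 747 > K1 = 671.
Since both inequalities hold, each species can invade when rare, so the interior equilibrium is stable.

stable coexistence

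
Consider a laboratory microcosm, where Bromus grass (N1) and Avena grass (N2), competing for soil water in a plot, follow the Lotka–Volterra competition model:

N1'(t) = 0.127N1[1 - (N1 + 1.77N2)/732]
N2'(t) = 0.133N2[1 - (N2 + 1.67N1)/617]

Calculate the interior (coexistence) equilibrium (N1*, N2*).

N1* ≈ 184, N2* ≈ 310

Setting both brackets to zero gives the nullclines N1 + 1.77N2 = 732 and 1.67N1 + N2 = 617.
Substituting N2 = 617 - 1.67N1 into the first: N1(1 - 1.77·1.67) = 732 - 1.77·617.
So N1* = -360/-1.96 = 184, and then N2* = 617 - 1.67·184 = 310.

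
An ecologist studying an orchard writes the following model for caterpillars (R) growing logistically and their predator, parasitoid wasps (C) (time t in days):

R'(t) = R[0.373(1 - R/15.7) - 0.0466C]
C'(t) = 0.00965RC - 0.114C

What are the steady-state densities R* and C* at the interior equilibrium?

R* ≈ 11.8, C* ≈ 1.98

From dC/dt = 0 with C > 0: 0.00965R* = 0.114, so R* = 11.8.
Substitute into dR/dt = 0: 0.373(1 - 11.8/15.7) = 0.0466C*.
The bracket is 0.248, giving C* = 0.0923/0.0466 = 1.98.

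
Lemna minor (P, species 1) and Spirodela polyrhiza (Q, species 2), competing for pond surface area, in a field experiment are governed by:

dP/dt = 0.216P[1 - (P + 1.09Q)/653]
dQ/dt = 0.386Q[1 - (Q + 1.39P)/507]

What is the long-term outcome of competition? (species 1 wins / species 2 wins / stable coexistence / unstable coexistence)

Compare the nullcline intercepts: K1/α12 = 653/1.09 = 599 > K2 = 507; K2/α21 = 507/1.39 = 365 < K1 = 653.
Since the inequalities point opposite ways, species 1 can invade but species 2 cannot.

species 1 excludes species 2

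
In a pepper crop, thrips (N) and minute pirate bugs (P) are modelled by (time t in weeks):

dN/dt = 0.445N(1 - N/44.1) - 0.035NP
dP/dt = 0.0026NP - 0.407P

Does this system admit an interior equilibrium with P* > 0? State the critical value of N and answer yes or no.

Threshold N = 157; K < 157, so no, the predator goes extinct.

The predator equation gives dP/dt > 0 only when N > 0.407/0.0026 = 157.
Without the predator, N → K = 44.1. Since 44.1 < 157, the predator cannot invade.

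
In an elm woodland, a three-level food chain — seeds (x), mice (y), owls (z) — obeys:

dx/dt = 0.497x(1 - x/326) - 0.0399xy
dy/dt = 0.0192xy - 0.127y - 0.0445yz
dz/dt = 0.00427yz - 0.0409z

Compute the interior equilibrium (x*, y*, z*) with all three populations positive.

From dz/dt = 0: 0.00427y* = 0.0409, so y* = 9.58.
From dx/dt = 0: 0.497(1 - x*/326) = 0.0399·9.58, giving x* = 326·(1 - 0.769) = 75.3.
From dy/dt = 0: 0.0192·75.3 - 0.127 = 0.0445z*, so z* = 1.32/0.0445 = 29.6.

x* ≈ 75.3, y* ≈ 9.58, z* ≈ 29.6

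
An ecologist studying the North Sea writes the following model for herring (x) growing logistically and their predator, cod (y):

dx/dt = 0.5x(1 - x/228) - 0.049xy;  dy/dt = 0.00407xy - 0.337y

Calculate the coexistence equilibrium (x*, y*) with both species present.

From dy/dt = 0 with y > 0: 0.00407x* = 0.337, so x* = 82.8.
Substitute into dx/dt = 0: 0.5(1 - 82.8/228) = 0.049y*.
The bracket is 0.637, giving y* = 0.318/0.049 = 6.5.

x* ≈ 82.8, y* ≈ 6.5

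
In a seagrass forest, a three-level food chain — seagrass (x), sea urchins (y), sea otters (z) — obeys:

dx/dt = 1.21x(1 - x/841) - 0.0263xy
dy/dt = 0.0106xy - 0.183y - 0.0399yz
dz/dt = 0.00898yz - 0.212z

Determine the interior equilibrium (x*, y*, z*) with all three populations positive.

x* ≈ 409, y* ≈ 23.6, z* ≈ 104

From dz/dt = 0: 0.00898y* = 0.212, so y* = 23.6.
From dx/dt = 0: 1.21(1 - x*/841) = 0.0263·23.6, giving x* = 841·(1 - 0.513) = 409.
From dy/dt = 0: 0.0106·409 - 0.183 = 0.0399z*, so z* = 4.16/0.0399 = 104.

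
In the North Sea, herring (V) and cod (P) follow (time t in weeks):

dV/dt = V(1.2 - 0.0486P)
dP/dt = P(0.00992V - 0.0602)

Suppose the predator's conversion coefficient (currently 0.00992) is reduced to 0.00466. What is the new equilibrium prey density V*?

V* ≈ 12.9

At the interior fixed point, setting dP/dt = 0 with P > 0 fixes V* = (predator death rate)/(VP coefficient) — independent of the other coefficients.
With the change, V* = 0.0602/0.00466 = 12.9; it rises from 6.07.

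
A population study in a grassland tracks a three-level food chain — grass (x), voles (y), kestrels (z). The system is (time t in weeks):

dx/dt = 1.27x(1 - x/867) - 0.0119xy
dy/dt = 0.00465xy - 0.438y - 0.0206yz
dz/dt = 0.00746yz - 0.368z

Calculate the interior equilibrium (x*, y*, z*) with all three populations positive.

From dz/dt = 0: 0.00746y* = 0.368, so y* = 49.3.
From dx/dt = 0: 1.27(1 - x*/867) = 0.0119·49.3, giving x* = 867·(1 - 0.462) = 466.
From dy/dt = 0: 0.00465·466 - 0.438 = 0.0206z*, so z* = 1.73/0.0206 = 84.

x* ≈ 466, y* ≈ 49.3, z* ≈ 84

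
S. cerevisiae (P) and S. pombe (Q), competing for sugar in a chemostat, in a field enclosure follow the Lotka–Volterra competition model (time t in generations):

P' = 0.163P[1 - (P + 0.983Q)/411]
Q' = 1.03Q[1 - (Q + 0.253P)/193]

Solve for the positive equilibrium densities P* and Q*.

P* ≈ 295, Q* ≈ 118

Setting both brackets to zero gives the nullclines P + 0.983Q = 411 and 0.253P + Q = 193.
Substituting Q = 193 - 0.253P into the first: P(1 - 0.983·0.253) = 411 - 0.983·193.
So P* = 221/0.751 = 295, and then Q* = 193 - 0.253·295 = 118.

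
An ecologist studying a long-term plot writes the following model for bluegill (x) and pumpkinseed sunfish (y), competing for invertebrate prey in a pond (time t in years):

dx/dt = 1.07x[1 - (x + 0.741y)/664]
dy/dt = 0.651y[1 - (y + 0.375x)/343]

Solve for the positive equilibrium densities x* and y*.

Setting both brackets to zero gives the nullclines x + 0.741y = 664 and 0.375x + y = 343.
Substituting y = 343 - 0.375x into the first: x(1 - 0.741·0.375) = 664 - 0.741·343.
So x* = 410/0.722 = 568, and then y* = 343 - 0.375·568 = 130.

x* ≈ 568, y* ≈ 130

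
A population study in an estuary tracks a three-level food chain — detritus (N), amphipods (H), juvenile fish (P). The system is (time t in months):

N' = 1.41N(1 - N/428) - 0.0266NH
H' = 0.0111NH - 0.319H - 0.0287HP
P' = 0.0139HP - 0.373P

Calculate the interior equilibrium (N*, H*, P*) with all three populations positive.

N* ≈ 211, H* ≈ 26.8, P* ≈ 70.6

From dP/dt = 0: 0.0139H* = 0.373, so H* = 26.8.
From dN/dt = 0: 1.41(1 - N*/428) = 0.0266·26.8, giving N* = 428·(1 - 0.506) = 211.
From dH/dt = 0: 0.0111·211 - 0.319 = 0.0287P*, so P* = 2.03/0.0287 = 70.6.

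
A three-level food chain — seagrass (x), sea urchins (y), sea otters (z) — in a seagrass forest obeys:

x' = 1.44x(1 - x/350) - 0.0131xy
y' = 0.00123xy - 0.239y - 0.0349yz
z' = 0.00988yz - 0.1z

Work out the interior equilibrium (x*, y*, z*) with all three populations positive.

From dz/dt = 0: 0.00988y* = 0.1, so y* = 10.1.
From dx/dt = 0: 1.44(1 - x*/350) = 0.0131·10.1, giving x* = 350·(1 - 0.0921) = 318.
From dy/dt = 0: 0.00123·318 - 0.239 = 0.0349z*, so z* = 0.152/0.0349 = 4.35.

x* ≈ 318, y* ≈ 10.1, z* ≈ 4.35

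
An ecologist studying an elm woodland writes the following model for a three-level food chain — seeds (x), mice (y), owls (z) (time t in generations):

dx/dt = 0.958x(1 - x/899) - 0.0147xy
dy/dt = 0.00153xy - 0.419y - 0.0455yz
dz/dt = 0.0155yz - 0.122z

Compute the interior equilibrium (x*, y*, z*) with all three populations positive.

x* ≈ 790, y* ≈ 7.87, z* ≈ 17.4

From dz/dt = 0: 0.0155y* = 0.122, so y* = 7.87.
From dx/dt = 0: 0.958(1 - x*/899) = 0.0147·7.87, giving x* = 899·(1 - 0.121) = 790.
From dy/dt = 0: 0.00153·790 - 0.419 = 0.0455z*, so z* = 0.79/0.0455 = 17.4.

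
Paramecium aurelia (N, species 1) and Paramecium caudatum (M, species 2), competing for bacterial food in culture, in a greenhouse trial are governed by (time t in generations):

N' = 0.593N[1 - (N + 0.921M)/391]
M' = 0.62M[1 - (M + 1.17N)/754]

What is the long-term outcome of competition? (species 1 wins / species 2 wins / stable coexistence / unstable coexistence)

species 2 excludes species 1

Compare the nullcline intercepts: K1/α12 = 391/0.921 = 425 < K2 = 754; K2/α21 = 754/1.17 = 644 > K1 = 391.
Since the inequalities point opposite ways, species 2 can invade but species 1 cannot.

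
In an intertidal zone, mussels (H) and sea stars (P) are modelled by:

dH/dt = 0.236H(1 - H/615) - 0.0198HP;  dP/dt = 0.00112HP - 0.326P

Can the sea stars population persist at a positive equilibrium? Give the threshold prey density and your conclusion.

The predator equation gives dP/dt > 0 only when H > 0.326/0.00112 = 291.
Without the predator, H → K = 615. Since 615 > 291, the predator can invade and persist.

Threshold H = 291; K > 291, so yes, the predator persists.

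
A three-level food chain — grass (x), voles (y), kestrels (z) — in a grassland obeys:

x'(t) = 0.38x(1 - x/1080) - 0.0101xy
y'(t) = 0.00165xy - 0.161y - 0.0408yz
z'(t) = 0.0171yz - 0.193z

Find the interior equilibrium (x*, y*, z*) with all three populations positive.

From dz/dt = 0: 0.0171y* = 0.193, so y* = 11.3.
From dx/dt = 0: 0.38(1 - x*/1080) = 0.0101·11.3, giving x* = 1080·(1 - 0.3) = 756.
From dy/dt = 0: 0.00165·756 - 0.161 = 0.0408z*, so z* = 1.09/0.0408 = 26.6.

x* ≈ 756, y* ≈ 11.3, z* ≈ 26.6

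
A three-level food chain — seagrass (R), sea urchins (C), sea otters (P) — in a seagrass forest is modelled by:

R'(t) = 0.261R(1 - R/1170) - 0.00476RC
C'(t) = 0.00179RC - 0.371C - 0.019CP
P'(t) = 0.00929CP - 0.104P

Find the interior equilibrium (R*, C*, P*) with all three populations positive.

R* ≈ 931, C* ≈ 11.2, P* ≈ 68.2

From dP/dt = 0: 0.00929C* = 0.104, so C* = 11.2.
From dR/dt = 0: 0.261(1 - R*/1170) = 0.00476·11.2, giving R* = 1170·(1 - 0.204) = 931.
From dC/dt = 0: 0.00179·931 - 0.371 = 0.019P*, so P* = 1.3/0.019 = 68.2.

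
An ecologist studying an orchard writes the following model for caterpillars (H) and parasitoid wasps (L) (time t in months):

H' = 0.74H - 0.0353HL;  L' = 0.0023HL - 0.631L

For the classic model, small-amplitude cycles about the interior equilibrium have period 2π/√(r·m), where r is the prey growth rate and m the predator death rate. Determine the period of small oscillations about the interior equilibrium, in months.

T ≈ 9.19 months

Here r = 0.74 and m = 0.631, so r·m = 0.467.
ω = √0.467 = 0.683 per month, hence T = 2π/ω ≈ 9.19 months.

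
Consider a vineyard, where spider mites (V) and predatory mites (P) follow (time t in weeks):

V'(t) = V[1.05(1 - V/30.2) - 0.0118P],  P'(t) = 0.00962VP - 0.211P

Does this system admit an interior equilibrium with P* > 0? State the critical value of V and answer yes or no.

The predator equation gives dP/dt > 0 only when V > 0.211/0.00962 = 21.9.
Without the predator, V → K = 30.2. Since 30.2 > 21.9, the predator can invade and persist.

Threshold V = 21.9; K > 21.9, so yes, the predator persists.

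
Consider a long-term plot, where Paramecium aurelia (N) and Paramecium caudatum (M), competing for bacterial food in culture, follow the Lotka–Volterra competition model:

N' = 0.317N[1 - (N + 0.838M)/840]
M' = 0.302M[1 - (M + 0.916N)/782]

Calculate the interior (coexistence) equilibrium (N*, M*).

N* ≈ 795, M* ≈ 54

Setting both brackets to zero gives the nullclines N + 0.838M = 840 and 0.916N + M = 782.
Substituting M = 782 - 0.916N into the first: N(1 - 0.838·0.916) = 840 - 0.838·782.
So N* = 185/0.232 = 795, and then M* = 782 - 0.916·795 = 54.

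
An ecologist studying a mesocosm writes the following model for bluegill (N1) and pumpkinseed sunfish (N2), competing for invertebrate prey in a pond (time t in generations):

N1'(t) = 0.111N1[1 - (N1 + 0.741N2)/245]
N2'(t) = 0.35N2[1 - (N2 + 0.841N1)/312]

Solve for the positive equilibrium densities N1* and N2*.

N1* ≈ 36.6, N2* ≈ 281

Setting both brackets to zero gives the nullclines N1 + 0.741N2 = 245 and 0.841N1 + N2 = 312.
Substituting N2 = 312 - 0.841N1 into the first: N1(1 - 0.741·0.841) = 245 - 0.741·312.
So N1* = 13.8/0.377 = 36.6, and then N2* = 312 - 0.841·36.6 = 281.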